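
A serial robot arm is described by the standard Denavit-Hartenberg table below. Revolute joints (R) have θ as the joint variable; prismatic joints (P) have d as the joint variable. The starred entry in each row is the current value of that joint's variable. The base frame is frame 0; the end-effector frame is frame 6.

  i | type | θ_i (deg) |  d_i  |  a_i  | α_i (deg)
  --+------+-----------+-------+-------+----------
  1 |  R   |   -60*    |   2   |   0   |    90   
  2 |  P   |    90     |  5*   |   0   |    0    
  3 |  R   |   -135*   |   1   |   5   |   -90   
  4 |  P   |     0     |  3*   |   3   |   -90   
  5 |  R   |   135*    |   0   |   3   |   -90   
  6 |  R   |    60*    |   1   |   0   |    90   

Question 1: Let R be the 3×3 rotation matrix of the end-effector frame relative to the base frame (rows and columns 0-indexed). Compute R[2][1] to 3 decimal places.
End-effector y-axis (col 1 of R) = (-0.0000,0.0000,1.0000)
R[2][1] = 1.0000

1.000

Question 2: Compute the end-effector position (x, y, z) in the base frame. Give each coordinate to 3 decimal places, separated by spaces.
-2.807 -7.138 -0.536

after link 1: o_1 = (0.0000, 0.0000, 2.0000)
after link 2: o_2 = (-4.3301, -2.5000, 2.0000)
after link 3: o_3 = (-3.4284, -6.0619, -1.5355)
after link 4: o_4 = (-1.3071, -9.7361, -1.5355)
after link 5: o_5 = (-2.8071, -7.1380, -1.5355)
after link 6: o_6 = (-2.8071, -7.1380, -0.5355)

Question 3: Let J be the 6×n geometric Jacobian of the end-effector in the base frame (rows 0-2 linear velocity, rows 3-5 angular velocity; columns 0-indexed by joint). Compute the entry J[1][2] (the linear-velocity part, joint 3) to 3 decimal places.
-2.196

axis z_2 = (-0.8660,-0.5000,0.0000); lever o_n−o_2 = (1.5231,-4.6380,-2.5355)
cross product → J_v[:, 2] = (1.2678,-2.1958,4.7782)
J_ω[:, 2] = z_2
entry J[1][2] = -2.1958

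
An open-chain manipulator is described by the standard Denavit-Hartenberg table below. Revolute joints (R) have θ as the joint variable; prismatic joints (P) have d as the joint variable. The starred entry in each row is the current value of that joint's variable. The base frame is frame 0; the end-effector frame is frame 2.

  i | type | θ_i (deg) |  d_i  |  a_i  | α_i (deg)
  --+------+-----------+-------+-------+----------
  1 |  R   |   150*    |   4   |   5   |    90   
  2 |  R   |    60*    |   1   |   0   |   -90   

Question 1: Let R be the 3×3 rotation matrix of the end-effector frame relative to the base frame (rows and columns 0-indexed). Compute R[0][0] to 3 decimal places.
-0.433

End-effector x-axis (col 0 of R) = (-0.4330,0.2500,0.8660)
R[0][0] = -0.4330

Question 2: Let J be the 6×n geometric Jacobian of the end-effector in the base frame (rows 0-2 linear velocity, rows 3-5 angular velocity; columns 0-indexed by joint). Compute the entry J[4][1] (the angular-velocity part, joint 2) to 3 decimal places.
0.866

axis z_1 = (0.5000,0.8660,0.0000); lever o_n−o_1 = (0.5000,0.8660,0.0000)
cross product → J_v[:, 1] = (-0.0000,0.0000,0.0000)
J_ω[:, 1] = z_1
entry J[4][1] = 0.8660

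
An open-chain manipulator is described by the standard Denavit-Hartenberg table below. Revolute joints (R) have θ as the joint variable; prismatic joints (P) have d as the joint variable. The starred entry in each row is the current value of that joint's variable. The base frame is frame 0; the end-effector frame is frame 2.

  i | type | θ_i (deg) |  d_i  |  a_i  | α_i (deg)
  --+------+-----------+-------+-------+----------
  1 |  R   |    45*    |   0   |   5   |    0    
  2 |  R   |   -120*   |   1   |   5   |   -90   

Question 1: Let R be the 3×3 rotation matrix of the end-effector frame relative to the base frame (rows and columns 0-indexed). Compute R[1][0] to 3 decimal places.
-0.966

End-effector x-axis (col 0 of R) = (0.2588,-0.9659,0.0000)
R[1][0] = -0.9659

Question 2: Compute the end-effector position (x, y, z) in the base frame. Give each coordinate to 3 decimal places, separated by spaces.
after link 1: o_1 = (3.5355, 3.5355, 0.0000)
after link 2: o_2 = (4.8296, -1.2941, 1.0000)

4.830 -1.294 1.000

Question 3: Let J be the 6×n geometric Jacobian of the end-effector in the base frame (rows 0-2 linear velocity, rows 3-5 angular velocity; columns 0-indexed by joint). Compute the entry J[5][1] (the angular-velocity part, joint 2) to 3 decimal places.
axis z_1 = (0.0000,0.0000,1.0000); lever o_n−o_1 = (1.2941,-4.8296,1.0000)
cross product → J_v[:, 1] = (4.8296,1.2941,-0.0000)
J_ω[:, 1] = z_1
entry J[5][1] = 1.0000

1.000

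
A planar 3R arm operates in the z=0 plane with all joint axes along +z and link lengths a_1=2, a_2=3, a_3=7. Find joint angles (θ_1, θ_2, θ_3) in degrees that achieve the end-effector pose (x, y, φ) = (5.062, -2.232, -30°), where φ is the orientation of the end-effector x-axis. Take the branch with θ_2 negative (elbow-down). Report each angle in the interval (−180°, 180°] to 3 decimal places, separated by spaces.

-120.003 -149.995 -120.002

wrist centre = target − a_3·(cos φ, sin φ) = (-1.0002, 1.2680)
cos θ_2 = (2.6082−2²−3²)/(2·2·3) = -0.8660; θ_2 = -149.9954° (elbow-down)
β = atan2(1.2680,-1.0002) = 128.2658°; ψ = atan2(-1.5002,-0.5980) = -111.7313°
θ_1 = β − ψ = 239.9971°
θ_3 = φ − θ_1 − θ_2 = -120.0017° (wrapped to (-180°,180°])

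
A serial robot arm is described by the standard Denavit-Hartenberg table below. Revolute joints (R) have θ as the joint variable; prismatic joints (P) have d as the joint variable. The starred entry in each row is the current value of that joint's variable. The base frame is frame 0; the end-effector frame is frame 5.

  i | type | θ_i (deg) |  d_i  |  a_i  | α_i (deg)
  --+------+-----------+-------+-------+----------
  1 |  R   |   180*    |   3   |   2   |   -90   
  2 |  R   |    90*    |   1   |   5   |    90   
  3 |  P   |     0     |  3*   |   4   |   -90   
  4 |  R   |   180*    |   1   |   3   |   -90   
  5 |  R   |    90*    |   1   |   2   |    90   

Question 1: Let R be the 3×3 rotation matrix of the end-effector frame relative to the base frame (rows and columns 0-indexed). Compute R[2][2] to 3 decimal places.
End-effector z-axis (col 2 of R) = (0.0000,-0.0000,1.0000)
R[2][2] = 1.0000

1.000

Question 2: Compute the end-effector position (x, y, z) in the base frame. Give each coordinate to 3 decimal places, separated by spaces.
-6.000 0.000 -3.000

after link 1: o_1 = (-2.0000, 0.0000, 3.0000)
after link 2: o_2 = (-2.0000, -1.0000, -2.0000)
after link 3: o_3 = (-5.0000, -1.0000, -6.0000)
after link 4: o_4 = (-5.0000, -2.0000, -3.0000)
after link 5: o_5 = (-6.0000, 0.0000, -3.0000)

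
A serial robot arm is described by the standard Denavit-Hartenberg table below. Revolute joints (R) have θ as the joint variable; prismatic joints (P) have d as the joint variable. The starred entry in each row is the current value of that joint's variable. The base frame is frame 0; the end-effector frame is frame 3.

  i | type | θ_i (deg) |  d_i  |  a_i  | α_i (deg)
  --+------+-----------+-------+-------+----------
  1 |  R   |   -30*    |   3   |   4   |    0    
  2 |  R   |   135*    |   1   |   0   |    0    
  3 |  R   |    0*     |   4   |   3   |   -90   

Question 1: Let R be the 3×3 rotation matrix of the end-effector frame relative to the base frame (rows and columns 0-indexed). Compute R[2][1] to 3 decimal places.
-1.000

End-effector y-axis (col 1 of R) = (-0.0000,-0.0000,-1.0000)
R[2][1] = -1.0000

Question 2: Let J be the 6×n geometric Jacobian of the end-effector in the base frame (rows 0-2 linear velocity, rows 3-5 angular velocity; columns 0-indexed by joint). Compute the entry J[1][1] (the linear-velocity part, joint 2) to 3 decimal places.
-0.776

axis z_1 = (0.0000,0.0000,1.0000); lever o_n−o_1 = (-0.7765,2.8978,5.0000)
cross product → J_v[:, 1] = (-2.8978,-0.7765,0.0000)
J_ω[:, 1] = z_1
entry J[1][1] = -0.7765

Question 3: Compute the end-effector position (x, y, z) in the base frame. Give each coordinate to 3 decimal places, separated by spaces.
after link 1: o_1 = (3.4641, -2.0000, 3.0000)
after link 2: o_2 = (3.4641, -2.0000, 4.0000)
after link 3: o_3 = (2.6876, 0.8978, 8.0000)

2.688 0.898 8.000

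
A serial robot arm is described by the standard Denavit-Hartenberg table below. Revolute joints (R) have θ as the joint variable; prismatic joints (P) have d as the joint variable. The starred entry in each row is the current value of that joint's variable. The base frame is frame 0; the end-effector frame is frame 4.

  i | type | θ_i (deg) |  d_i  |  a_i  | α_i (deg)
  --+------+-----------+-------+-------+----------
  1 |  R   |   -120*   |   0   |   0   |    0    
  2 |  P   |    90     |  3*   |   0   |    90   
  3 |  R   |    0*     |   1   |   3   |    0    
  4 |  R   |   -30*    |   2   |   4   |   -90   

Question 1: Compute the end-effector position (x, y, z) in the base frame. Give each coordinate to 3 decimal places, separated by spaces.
after link 1: o_1 = (0.0000, 0.0000, 0.0000)
after link 2: o_2 = (0.0000, 0.0000, 3.0000)
after link 3: o_3 = (2.0981, -2.3660, 3.0000)
after link 4: o_4 = (4.0981, -5.8301, 1.0000)

4.098 -5.830 1.000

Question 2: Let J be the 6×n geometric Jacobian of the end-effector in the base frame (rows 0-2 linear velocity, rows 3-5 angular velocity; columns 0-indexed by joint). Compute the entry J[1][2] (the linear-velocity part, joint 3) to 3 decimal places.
axis z_2 = (-0.5000,-0.8660,0.0000); lever o_n−o_2 = (4.0981,-5.8301,-2.0000)
cross product → J_v[:, 2] = (1.7321,-1.0000,6.4641)
J_ω[:, 2] = z_2
entry J[1][2] = -1.0000

-1.000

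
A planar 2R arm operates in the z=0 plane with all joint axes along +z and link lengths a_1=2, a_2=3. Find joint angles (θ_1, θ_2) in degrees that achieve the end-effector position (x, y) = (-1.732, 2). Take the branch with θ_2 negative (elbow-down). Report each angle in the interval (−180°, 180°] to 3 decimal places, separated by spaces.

cos θ_2 = (6.9998−2²−3²)/(2·2·3) = -0.5000; θ_2 = -120.0010° (elbow-down)
β = atan2(2.0000,-1.7320) = 130.8926°; ψ = atan2(-2.5981,0.5000) = -79.1074°
θ_1 = β − ψ = 210.0000°

-150.000 -120.001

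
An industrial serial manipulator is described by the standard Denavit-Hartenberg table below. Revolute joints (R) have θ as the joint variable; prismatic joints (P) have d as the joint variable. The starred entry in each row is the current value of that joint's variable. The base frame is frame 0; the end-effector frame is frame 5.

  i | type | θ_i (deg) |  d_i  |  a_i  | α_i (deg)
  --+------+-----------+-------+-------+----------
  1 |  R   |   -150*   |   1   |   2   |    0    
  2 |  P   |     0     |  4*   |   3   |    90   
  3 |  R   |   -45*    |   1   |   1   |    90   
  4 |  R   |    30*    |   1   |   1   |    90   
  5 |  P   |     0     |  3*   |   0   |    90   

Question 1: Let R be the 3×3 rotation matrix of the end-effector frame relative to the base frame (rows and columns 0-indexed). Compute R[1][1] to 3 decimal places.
-0.927

End-effector y-axis (col 1 of R) = (0.1268,-0.9268,-0.3536)
R[1][1] = -0.9268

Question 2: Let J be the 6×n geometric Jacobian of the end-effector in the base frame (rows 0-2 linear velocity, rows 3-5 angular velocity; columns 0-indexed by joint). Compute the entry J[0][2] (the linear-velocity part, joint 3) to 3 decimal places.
-2.674

axis z_2 = (-0.5000,0.8660,0.0000); lever o_n−o_2 = (-0.8999,-1.7875,-3.0872)
cross product → J_v[:, 2] = (-2.6736,-1.5436,1.6730)
J_ω[:, 2] = z_2
entry J[0][2] = -2.6736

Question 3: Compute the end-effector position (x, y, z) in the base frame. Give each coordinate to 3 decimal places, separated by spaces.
after link 1: o_1 = (-1.7321, -1.0000, 1.0000)
after link 2: o_2 = (-4.3301, -2.5000, 5.0000)
after link 3: o_3 = (-5.4425, -1.9875, 4.2929)
after link 4: o_4 = (-5.6105, -1.5071, 2.9734)
after link 5: o_5 = (-5.2300, -4.2875, 1.9128)

-5.230 -4.287 1.913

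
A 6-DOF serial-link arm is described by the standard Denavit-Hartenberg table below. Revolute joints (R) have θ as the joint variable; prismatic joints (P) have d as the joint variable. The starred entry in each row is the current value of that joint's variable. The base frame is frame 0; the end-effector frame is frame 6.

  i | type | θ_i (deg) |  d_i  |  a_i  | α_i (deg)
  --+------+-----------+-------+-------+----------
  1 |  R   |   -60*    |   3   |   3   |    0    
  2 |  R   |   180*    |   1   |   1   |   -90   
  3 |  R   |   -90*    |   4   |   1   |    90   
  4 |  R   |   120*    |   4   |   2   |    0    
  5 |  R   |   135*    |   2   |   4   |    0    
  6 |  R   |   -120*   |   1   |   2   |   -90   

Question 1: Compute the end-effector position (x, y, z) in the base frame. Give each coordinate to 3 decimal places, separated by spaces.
1.657 -9.436 1.551

after link 1: o_1 = (1.5000, -2.5981, 3.0000)
after link 2: o_2 = (1.0000, -1.7321, 4.0000)
after link 3: o_3 = (-2.4641, -3.7321, 5.0000)
after link 4: o_4 = (-1.9641, -8.0622, 4.0000)
after link 5: o_5 = (2.3820, -7.8624, 2.9647)
after link 6: o_6 = (1.6572, -9.4355, 1.5505)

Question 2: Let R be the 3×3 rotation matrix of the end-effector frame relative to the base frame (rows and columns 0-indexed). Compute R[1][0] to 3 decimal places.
End-effector x-axis (col 0 of R) = (-0.6124,-0.3536,-0.7071)
R[1][0] = -0.3536

-0.354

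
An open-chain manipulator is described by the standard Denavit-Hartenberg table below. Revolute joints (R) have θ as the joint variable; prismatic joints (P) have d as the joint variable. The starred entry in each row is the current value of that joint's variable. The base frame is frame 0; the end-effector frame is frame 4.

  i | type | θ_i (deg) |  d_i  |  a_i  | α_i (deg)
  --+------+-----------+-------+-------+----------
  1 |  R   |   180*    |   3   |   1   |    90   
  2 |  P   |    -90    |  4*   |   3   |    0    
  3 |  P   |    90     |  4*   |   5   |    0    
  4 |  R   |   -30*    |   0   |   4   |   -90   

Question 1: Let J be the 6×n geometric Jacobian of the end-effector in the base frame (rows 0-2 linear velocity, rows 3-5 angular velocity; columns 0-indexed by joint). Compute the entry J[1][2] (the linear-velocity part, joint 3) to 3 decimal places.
1.000

prismatic axis z_2 = (0.0000,1.0000,0.0000)
J_v[:, 2] = z_2; J_ω[:, 2] = (0,0,0)
entry J[1][2] = 1.0000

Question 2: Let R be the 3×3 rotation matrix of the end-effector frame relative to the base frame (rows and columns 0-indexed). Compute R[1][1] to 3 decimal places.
-1.000

End-effector y-axis (col 1 of R) = (-0.0000,-1.0000,-0.0000)
R[1][1] = -1.0000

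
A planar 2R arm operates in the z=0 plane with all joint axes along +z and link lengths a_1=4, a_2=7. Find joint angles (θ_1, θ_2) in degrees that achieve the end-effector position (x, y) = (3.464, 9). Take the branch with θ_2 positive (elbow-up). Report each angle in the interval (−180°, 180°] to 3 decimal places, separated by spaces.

30.000 60.001

cos θ_2 = (92.9993−4²−7²)/(2·4·7) = 0.5000; θ_2 = 60.0008° (elbow-up)
β = atan2(9.0000,3.4640) = 68.9488°; ψ = atan2(6.0622,7.4999) = 38.9488°
θ_1 = β − ψ = 30.0000°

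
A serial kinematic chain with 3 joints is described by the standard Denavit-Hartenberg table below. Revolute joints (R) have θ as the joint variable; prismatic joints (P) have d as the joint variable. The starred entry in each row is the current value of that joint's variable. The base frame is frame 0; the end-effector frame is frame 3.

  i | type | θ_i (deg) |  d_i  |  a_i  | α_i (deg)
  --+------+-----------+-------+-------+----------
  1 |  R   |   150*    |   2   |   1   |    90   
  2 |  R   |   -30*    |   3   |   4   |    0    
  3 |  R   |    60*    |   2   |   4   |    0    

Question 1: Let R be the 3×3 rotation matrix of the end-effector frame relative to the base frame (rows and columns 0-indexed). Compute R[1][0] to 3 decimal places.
End-effector x-axis (col 0 of R) = (-0.7500,0.4330,0.5000)
R[1][0] = 0.4330

0.433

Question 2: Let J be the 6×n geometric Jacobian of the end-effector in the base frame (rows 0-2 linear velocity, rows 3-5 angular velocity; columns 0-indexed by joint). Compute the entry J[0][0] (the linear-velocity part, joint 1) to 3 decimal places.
axis z_0 = ẑ; lever o_n−o_0 = (-4.3660,8.2942,2.0000)
cross product → J_v[:, 0] = (-8.2942,-4.3660,0.0000)
J_ω[:, 0] = z_0
entry J[0][0] = -8.2942

-8.294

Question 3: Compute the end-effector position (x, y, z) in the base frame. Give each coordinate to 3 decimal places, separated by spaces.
-4.366 8.294 2.000

after link 1: o_1 = (-0.8660, 0.5000, 2.0000)
after link 2: o_2 = (-2.3660, 4.8301, 0.0000)
after link 3: o_3 = (-4.3660, 8.2942, 2.0000)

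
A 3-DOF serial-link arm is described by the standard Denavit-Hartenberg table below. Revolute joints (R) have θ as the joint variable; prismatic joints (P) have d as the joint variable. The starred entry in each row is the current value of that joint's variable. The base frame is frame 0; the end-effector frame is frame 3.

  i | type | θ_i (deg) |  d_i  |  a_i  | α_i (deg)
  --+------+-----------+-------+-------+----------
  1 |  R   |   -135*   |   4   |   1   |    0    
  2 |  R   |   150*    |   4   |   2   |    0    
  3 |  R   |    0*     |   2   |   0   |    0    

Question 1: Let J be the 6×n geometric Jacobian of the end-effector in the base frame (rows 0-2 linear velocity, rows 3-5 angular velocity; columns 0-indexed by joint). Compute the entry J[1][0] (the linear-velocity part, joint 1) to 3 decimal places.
axis z_0 = ẑ; lever o_n−o_0 = (1.2247,-0.1895,10.0000)
cross product → J_v[:, 0] = (0.1895,1.2247,-0.0000)
J_ω[:, 0] = z_0
entry J[1][0] = 1.2247

1.225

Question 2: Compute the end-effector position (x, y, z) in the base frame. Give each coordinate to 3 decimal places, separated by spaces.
after link 1: o_1 = (-0.7071, -0.7071, 4.0000)
after link 2: o_2 = (1.2247, -0.1895, 8.0000)
after link 3: o_3 = (1.2247, -0.1895, 10.0000)

1.225 -0.189 10.000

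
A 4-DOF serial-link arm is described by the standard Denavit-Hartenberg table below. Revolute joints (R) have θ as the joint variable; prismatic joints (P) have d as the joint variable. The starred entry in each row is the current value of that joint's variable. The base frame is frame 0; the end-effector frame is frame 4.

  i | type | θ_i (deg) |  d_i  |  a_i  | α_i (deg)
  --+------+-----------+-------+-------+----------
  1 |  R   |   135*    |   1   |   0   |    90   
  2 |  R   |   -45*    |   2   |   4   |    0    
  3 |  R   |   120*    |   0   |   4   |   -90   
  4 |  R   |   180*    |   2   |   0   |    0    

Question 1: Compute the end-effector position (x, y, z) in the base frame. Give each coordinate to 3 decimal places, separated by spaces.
after link 1: o_1 = (0.0000, 0.0000, 1.0000)
after link 2: o_2 = (-0.5858, 3.4142, -1.8284)
after link 3: o_3 = (-1.3178, 4.1463, 2.0353)
after link 4: o_4 = (0.0482, 2.7802, 2.5529)

0.048 2.780 2.553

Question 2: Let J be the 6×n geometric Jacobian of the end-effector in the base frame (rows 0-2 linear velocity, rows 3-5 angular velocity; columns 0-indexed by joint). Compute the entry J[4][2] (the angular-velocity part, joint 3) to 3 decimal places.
0.707

axis z_2 = (0.7071,0.7071,0.0000); lever o_n−o_2 = (0.6340,-0.6340,4.3813)
cross product → J_v[:, 2] = (3.0981,-3.0981,-0.8966)
J_ω[:, 2] = z_2
entry J[4][2] = 0.7071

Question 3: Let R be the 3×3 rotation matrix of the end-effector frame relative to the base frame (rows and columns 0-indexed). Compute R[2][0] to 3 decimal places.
End-effector x-axis (col 0 of R) = (0.1830,-0.1830,-0.9659)
R[2][0] = -0.9659

-0.966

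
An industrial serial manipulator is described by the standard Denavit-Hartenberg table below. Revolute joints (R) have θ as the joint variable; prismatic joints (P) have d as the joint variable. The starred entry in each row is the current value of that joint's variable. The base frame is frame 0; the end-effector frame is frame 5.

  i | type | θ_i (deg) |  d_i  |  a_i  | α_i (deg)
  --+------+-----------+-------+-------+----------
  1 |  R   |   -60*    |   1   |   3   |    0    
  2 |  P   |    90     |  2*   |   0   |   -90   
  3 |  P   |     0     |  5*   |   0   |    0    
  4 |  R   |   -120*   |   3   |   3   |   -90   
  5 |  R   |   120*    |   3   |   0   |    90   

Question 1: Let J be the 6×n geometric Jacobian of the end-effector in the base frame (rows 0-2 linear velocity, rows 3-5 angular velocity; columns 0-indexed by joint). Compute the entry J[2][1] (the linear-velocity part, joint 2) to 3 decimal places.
1.000

prismatic axis z_1 = (0.0000,0.0000,1.0000)
J_v[:, 1] = z_1; J_ω[:, 1] = (0,0,0)
entry J[2][1] = 1.0000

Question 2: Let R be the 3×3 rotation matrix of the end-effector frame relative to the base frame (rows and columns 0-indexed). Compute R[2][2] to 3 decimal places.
0.750

End-effector z-axis (col 2 of R) = (-0.1250,-0.6495,0.7500)
R[2][2] = 0.7500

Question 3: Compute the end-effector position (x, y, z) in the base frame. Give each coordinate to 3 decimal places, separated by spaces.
-1.549 4.879 7.098

after link 1: o_1 = (1.5000, -2.5981, 1.0000)
after link 2: o_2 = (1.5000, -2.5981, 3.0000)
after link 3: o_3 = (-1.0000, 1.7321, 3.0000)
after link 4: o_4 = (-3.7990, 3.5801, 5.5981)
after link 5: o_5 = (-1.5490, 4.8792, 7.0981)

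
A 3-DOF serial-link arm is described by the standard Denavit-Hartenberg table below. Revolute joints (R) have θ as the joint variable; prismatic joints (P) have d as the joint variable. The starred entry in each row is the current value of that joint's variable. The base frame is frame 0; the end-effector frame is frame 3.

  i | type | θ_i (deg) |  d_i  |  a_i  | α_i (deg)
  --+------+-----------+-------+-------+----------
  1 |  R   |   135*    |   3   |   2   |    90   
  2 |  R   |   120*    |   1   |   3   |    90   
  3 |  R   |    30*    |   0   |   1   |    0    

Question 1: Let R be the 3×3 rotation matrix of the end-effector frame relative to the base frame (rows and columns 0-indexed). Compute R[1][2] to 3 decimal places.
0.612

End-effector z-axis (col 2 of R) = (-0.6124,0.6124,0.5000)
R[1][2] = 0.6124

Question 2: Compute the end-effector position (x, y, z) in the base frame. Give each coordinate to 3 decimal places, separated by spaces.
after link 1: o_1 = (-1.4142, 1.4142, 3.0000)
after link 2: o_2 = (0.3536, 1.0607, 5.5981)
after link 3: o_3 = (1.0133, 1.1080, 6.3481)

1.013 1.108 6.348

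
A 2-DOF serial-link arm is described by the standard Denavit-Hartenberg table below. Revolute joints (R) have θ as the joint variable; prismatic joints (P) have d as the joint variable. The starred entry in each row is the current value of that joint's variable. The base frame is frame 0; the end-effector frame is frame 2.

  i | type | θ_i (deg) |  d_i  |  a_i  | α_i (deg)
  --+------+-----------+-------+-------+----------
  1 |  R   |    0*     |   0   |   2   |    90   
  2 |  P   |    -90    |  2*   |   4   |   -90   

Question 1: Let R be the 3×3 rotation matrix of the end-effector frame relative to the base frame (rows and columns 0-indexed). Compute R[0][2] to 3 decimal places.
End-effector z-axis (col 2 of R) = (1.0000,-0.0000,0.0000)
R[0][2] = 1.0000

1.000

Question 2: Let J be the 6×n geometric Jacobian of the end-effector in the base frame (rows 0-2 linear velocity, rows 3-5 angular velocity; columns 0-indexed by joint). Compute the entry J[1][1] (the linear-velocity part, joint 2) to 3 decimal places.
prismatic axis z_1 = (0.0000,-1.0000,0.0000)
J_v[:, 1] = z_1; J_ω[:, 1] = (0,0,0)
entry J[1][1] = -1.0000

-1.000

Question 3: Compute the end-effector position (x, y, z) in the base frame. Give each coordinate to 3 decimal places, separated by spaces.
after link 1: o_1 = (2.0000, 0.0000, 0.0000)
after link 2: o_2 = (2.0000, -2.0000, -4.0000)

2.000 -2.000 -4.000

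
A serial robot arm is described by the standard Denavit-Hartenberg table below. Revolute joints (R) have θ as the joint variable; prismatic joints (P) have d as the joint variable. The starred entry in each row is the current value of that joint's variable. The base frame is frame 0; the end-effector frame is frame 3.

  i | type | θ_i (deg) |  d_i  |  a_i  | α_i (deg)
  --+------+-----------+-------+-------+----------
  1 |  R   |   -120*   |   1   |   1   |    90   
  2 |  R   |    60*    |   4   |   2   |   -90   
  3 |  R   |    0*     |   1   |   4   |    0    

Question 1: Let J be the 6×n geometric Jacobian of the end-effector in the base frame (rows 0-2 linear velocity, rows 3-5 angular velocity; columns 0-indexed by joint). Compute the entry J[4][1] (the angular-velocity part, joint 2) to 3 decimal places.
0.500

axis z_1 = (-0.8660,0.5000,0.0000); lever o_n−o_1 = (-4.5311,0.1519,5.6962)
cross product → J_v[:, 1] = (2.8481,4.9330,2.1340)
J_ω[:, 1] = z_1
entry J[4][1] = 0.5000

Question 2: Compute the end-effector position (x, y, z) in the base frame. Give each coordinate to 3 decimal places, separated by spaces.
after link 1: o_1 = (-0.5000, -0.8660, 1.0000)
after link 2: o_2 = (-4.4641, 0.2679, 2.7321)
after link 3: o_3 = (-5.0311, -0.7141, 6.6962)

-5.031 -0.714 6.696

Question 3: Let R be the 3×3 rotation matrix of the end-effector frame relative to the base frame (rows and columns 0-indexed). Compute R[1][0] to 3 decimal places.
End-effector x-axis (col 0 of R) = (-0.2500,-0.4330,0.8660)
R[1][0] = -0.4330

-0.433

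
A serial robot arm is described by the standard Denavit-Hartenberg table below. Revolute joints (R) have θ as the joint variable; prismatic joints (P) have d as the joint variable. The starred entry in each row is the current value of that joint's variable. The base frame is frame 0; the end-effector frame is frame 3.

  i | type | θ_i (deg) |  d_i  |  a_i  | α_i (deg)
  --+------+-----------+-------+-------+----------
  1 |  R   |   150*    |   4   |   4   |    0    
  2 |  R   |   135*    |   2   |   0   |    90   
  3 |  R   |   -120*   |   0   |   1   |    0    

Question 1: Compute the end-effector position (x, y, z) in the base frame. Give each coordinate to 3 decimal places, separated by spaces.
after link 1: o_1 = (-3.4641, 2.0000, 4.0000)
after link 2: o_2 = (-3.4641, 2.0000, 6.0000)
after link 3: o_3 = (-3.5935, 2.4830, 5.1340)

-3.594 2.483 5.134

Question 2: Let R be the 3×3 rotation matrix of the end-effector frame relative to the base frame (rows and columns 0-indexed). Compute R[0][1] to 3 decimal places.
0.224

End-effector y-axis (col 1 of R) = (0.2241,-0.8365,-0.5000)
R[0][1] = 0.2241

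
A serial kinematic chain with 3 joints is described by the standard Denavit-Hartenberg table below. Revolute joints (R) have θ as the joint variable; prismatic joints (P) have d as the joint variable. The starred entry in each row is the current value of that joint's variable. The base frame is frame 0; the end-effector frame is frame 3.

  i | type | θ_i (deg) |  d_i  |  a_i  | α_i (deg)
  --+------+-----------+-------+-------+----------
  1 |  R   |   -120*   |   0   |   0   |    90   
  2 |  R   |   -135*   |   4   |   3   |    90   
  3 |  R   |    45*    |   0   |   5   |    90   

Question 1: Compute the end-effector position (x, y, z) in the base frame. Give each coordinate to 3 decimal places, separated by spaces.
-4.215 7.770 -4.621

after link 1: o_1 = (0.0000, 0.0000, 0.0000)
after link 2: o_2 = (-2.4034, 3.8371, -2.1213)
after link 3: o_3 = (-4.2153, 7.7699, -4.6213)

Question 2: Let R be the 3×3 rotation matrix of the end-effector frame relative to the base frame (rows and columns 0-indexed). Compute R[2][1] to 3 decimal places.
0.707

End-effector y-axis (col 1 of R) = (0.3536,0.6124,0.7071)
R[2][1] = 0.7071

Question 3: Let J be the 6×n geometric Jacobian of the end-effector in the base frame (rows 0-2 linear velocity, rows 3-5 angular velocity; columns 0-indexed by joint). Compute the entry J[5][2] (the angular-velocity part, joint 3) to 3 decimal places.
0.707

axis z_2 = (0.3536,0.6124,0.7071); lever o_n−o_2 = (-1.8119,3.9328,-2.5000)
cross product → J_v[:, 2] = (-4.3119,-0.3973,2.5000)
J_ω[:, 2] = z_2
entry J[5][2] = 0.7071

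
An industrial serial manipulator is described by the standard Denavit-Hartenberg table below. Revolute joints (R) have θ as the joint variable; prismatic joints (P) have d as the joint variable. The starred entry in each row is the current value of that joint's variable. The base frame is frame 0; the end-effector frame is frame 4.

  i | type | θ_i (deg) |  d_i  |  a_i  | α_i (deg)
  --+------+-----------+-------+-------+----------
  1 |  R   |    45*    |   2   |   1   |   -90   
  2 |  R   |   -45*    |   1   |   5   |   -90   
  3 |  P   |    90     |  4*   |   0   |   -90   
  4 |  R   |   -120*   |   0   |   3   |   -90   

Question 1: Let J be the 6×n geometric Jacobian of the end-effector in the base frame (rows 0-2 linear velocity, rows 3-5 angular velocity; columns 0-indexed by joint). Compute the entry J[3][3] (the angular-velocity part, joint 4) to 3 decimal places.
axis z_3 = (-0.5000,-0.5000,-0.7071); lever o_n−o_3 = (0.2384,2.3597,-1.8371)
cross product → J_v[:, 3] = (2.5871,-1.0871,-1.0607)
J_ω[:, 3] = z_3
entry J[3][3] = -0.5000

-0.500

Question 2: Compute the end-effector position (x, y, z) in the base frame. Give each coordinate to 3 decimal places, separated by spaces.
after link 1: o_1 = (0.7071, 0.7071, 2.0000)
after link 2: o_2 = (2.5000, 3.9142, 5.5355)
after link 3: o_3 = (4.5000, 5.9142, 2.7071)
after link 4: o_4 = (4.7384, 8.2739, 0.8700)

4.738 8.274 0.870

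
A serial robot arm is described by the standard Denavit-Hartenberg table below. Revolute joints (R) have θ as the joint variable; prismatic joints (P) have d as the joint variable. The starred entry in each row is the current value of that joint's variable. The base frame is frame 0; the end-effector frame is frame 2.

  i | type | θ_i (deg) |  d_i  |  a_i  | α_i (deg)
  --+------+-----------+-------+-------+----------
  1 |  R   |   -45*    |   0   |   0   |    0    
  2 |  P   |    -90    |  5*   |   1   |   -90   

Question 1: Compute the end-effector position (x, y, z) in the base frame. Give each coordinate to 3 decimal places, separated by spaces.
after link 1: o_1 = (0.0000, 0.0000, 0.0000)
after link 2: o_2 = (-0.7071, -0.7071, 5.0000)

-0.707 -0.707 5.000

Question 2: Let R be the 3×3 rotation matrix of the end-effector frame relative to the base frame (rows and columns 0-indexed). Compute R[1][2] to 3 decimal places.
-0.707

End-effector z-axis (col 2 of R) = (0.7071,-0.7071,0.0000)
R[1][2] = -0.7071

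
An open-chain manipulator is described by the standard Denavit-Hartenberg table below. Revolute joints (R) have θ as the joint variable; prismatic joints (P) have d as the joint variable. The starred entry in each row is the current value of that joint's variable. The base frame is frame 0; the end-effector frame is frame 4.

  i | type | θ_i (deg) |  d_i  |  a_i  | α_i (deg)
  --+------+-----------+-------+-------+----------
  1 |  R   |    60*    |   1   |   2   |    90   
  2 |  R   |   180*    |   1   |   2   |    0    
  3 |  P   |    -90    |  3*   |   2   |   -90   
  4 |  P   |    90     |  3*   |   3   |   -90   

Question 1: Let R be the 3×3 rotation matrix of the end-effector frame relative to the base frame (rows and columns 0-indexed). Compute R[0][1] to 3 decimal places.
End-effector y-axis (col 1 of R) = (0.5000,0.8660,-0.0000)
R[0][1] = 0.5000

0.500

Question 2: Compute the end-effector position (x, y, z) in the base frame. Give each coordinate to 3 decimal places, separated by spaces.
-0.634 -3.098 3.000

after link 1: o_1 = (1.0000, 1.7321, 1.0000)
after link 2: o_2 = (0.8660, -0.5000, 1.0000)
after link 3: o_3 = (3.4641, -2.0000, 3.0000)
after link 4: o_4 = (-0.6340, -3.0981, 3.0000)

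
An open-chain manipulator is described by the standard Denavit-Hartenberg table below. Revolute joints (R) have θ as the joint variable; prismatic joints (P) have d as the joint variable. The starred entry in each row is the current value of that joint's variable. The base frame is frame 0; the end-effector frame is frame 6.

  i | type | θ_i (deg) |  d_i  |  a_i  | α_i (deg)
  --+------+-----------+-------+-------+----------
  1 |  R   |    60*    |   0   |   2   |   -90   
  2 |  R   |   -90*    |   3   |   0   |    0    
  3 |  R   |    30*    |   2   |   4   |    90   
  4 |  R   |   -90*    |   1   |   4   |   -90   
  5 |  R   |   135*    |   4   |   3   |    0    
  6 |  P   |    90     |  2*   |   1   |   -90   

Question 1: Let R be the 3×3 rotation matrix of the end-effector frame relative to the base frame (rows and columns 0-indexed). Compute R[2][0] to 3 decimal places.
0.354

End-effector x-axis (col 0 of R) = (-0.9186,-0.1768,0.3536)
R[2][0] = 0.3536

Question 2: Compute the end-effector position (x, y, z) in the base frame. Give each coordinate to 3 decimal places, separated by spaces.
0.364 8.287 8.453

after link 1: o_1 = (1.0000, 1.7321, 0.0000)
after link 2: o_2 = (-1.5981, 3.2321, 0.0000)
after link 3: o_3 = (-2.3301, 5.9641, 3.4641)
after link 4: o_4 = (0.7010, 3.2141, 3.9641)
after link 5: o_5 = (0.7824, 7.5978, 6.3675)
after link 6: o_6 = (0.3638, 8.2871, 8.4531)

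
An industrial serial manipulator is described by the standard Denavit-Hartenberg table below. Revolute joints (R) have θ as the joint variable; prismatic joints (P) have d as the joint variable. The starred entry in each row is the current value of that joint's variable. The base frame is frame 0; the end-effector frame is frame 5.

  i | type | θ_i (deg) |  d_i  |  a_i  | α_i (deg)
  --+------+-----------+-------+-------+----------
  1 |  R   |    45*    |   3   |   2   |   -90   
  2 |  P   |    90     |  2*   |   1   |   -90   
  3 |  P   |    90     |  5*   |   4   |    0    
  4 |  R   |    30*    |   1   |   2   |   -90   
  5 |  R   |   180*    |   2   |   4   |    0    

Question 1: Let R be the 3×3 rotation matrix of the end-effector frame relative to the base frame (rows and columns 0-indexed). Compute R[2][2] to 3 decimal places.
0.866

End-effector z-axis (col 2 of R) = (-0.3536,0.3536,0.8660)
R[2][2] = 0.8660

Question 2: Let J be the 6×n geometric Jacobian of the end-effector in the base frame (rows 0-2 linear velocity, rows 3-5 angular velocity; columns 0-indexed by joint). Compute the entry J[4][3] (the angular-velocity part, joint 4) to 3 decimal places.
axis z_3 = (-0.7071,-0.7071,-0.0000); lever o_n−o_3 = (-2.6390,1.2247,0.7321)
cross product → J_v[:, 3] = (-0.5176,0.5176,-2.7321)
J_ω[:, 3] = z_3
entry J[4][3] = -0.7071

-0.707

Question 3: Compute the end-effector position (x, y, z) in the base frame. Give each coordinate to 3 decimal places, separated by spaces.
after link 1: o_1 = (1.4142, 1.4142, 3.0000)
after link 2: o_2 = (0.0000, 2.8284, 2.0000)
after link 3: o_3 = (-0.7071, -3.5355, 2.0000)
after link 4: o_4 = (-0.1895, -5.4674, 3.0000)
after link 5: o_5 = (-3.3461, -2.3108, 2.7321)

-3.346 -2.311 2.732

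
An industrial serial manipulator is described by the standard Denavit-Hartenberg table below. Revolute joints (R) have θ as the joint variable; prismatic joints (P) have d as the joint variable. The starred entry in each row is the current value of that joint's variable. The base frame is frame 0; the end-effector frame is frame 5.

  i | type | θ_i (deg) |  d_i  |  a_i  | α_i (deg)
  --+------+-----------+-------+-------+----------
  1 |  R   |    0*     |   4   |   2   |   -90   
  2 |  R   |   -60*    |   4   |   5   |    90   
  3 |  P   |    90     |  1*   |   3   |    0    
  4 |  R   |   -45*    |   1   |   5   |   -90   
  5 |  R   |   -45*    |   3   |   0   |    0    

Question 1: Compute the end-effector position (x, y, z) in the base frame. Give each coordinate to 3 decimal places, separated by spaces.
after link 1: o_1 = (2.0000, 0.0000, 4.0000)
after link 2: o_2 = (4.5000, 4.0000, 8.3301)
after link 3: o_3 = (3.6340, 7.0000, 8.8301)
after link 4: o_4 = (4.5357, 10.5355, 12.3920)
after link 5: o_5 = (3.4751, 12.6569, 10.5549)

3.475 12.657 10.555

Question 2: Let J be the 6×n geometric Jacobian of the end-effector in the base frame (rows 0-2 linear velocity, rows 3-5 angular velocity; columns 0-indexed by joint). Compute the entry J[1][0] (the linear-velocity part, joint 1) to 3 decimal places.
3.475

axis z_0 = ẑ; lever o_n−o_0 = (3.4751,12.6569,10.5549)
cross product → J_v[:, 0] = (-12.6569,3.4751,0.0000)
J_ω[:, 0] = z_0
entry J[1][0] = 3.4751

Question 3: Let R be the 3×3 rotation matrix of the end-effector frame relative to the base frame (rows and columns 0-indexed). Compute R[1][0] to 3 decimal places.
End-effector x-axis (col 0 of R) = (-0.3624,0.5000,0.7866)
R[1][0] = 0.5000

0.500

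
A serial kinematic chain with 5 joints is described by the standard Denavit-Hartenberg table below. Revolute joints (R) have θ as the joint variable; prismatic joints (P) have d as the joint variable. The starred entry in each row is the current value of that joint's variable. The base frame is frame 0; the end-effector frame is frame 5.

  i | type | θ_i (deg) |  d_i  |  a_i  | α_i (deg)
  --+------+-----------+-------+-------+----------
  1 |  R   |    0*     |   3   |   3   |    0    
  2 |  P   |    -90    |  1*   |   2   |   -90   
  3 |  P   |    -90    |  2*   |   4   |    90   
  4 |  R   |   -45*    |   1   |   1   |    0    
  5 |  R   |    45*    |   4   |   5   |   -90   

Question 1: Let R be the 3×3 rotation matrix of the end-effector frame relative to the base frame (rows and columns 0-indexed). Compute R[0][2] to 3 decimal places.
1.000

End-effector z-axis (col 2 of R) = (1.0000,0.0000,0.0000)
R[0][2] = 1.0000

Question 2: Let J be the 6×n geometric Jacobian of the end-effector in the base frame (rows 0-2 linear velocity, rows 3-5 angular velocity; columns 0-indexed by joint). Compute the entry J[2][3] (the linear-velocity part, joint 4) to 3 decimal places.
0.707

axis z_3 = (-0.0000,1.0000,0.0000); lever o_n−o_3 = (-0.7071,5.0000,5.7071)
cross product → J_v[:, 3] = (5.7071,-0.0000,0.7071)
J_ω[:, 3] = z_3
entry J[2][3] = 0.7071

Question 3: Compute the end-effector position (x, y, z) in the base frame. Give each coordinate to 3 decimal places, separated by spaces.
4.293 3.000 13.707

after link 1: o_1 = (3.0000, 0.0000, 3.0000)
after link 2: o_2 = (3.0000, -2.0000, 4.0000)
after link 3: o_3 = (5.0000, -2.0000, 8.0000)
after link 4: o_4 = (4.2929, -1.0000, 8.7071)
after link 5: o_5 = (4.2929, 3.0000, 13.7071)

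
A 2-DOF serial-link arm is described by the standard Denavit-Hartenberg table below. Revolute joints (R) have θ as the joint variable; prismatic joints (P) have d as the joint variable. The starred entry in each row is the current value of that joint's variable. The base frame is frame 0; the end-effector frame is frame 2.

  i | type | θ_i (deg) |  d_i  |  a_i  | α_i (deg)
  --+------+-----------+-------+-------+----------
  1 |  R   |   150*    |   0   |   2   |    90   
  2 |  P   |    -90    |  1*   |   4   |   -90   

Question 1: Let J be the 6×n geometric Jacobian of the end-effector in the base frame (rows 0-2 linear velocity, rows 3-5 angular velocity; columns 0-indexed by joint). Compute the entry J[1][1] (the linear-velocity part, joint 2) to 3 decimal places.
0.866

prismatic axis z_1 = (0.5000,0.8660,0.0000)
J_v[:, 1] = z_1; J_ω[:, 1] = (0,0,0)
entry J[1][1] = 0.8660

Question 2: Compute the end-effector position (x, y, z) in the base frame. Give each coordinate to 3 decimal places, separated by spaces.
-1.232 1.866 -4.000

after link 1: o_1 = (-1.7321, 1.0000, 0.0000)
after link 2: o_2 = (-1.2321, 1.8660, -4.0000)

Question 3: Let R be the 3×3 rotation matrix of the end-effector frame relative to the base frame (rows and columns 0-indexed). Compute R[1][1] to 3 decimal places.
End-effector y-axis (col 1 of R) = (-0.5000,-0.8660,-0.0000)
R[1][1] = -0.8660

-0.866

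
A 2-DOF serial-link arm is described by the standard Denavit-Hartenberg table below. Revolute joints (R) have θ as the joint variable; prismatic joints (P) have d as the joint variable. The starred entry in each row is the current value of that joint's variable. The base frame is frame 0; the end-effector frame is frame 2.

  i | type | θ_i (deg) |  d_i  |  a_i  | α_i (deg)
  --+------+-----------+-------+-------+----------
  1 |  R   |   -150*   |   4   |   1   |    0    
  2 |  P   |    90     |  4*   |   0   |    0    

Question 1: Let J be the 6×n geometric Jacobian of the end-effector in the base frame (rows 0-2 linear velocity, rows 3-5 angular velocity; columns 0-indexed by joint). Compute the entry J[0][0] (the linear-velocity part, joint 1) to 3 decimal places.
0.500

axis z_0 = ẑ; lever o_n−o_0 = (-0.8660,-0.5000,8.0000)
cross product → J_v[:, 0] = (0.5000,-0.8660,0.0000)
J_ω[:, 0] = z_0
entry J[0][0] = 0.5000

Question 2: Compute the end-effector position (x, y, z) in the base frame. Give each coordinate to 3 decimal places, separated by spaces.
after link 1: o_1 = (-0.8660, -0.5000, 4.0000)
after link 2: o_2 = (-0.8660, -0.5000, 8.0000)

-0.866 -0.500 8.000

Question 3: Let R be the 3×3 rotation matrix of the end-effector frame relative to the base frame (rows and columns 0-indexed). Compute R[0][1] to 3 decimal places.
End-effector y-axis (col 1 of R) = (0.8660,0.5000,0.0000)
R[0][1] = 0.8660

0.866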